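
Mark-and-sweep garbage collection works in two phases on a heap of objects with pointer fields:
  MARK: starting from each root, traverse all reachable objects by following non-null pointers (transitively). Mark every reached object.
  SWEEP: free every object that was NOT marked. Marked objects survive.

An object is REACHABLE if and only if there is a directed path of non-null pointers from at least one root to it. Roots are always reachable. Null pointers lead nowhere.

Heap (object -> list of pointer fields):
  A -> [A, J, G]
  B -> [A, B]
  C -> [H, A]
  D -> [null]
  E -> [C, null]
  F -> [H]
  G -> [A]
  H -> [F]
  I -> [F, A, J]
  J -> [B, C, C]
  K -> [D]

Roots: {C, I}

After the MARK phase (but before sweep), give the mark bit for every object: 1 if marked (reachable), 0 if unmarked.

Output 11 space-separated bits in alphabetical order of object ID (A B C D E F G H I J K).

Answer: 1 1 1 0 0 1 1 1 1 1 0

Derivation:
Roots: C I
Mark C: refs=H A, marked=C
Mark I: refs=F A J, marked=C I
Mark H: refs=F, marked=C H I
Mark A: refs=A J G, marked=A C H I
Mark F: refs=H, marked=A C F H I
Mark J: refs=B C C, marked=A C F H I J
Mark G: refs=A, marked=A C F G H I J
Mark B: refs=A B, marked=A B C F G H I J
Unmarked (collected): D E K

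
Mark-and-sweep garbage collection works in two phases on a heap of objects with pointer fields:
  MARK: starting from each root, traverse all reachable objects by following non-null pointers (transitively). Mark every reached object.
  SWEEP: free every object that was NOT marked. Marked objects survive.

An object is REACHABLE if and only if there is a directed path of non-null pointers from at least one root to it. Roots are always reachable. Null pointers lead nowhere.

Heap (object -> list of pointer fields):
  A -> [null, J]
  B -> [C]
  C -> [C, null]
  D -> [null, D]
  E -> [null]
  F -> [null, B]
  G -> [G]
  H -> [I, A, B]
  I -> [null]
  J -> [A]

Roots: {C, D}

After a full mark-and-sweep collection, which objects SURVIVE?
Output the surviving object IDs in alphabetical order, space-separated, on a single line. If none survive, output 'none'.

Roots: C D
Mark C: refs=C null, marked=C
Mark D: refs=null D, marked=C D
Unmarked (collected): A B E F G H I J

Answer: C D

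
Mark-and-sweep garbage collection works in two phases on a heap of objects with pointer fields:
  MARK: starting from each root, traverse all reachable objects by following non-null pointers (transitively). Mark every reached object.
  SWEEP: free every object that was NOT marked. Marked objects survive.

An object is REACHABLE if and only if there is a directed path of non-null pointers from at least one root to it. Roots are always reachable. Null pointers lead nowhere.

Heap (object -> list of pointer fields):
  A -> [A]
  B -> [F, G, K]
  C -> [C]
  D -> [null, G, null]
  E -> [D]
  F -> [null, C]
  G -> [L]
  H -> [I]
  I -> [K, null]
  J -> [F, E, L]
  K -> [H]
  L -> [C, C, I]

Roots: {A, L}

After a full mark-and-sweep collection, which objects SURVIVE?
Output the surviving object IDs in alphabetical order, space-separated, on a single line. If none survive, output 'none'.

Roots: A L
Mark A: refs=A, marked=A
Mark L: refs=C C I, marked=A L
Mark C: refs=C, marked=A C L
Mark I: refs=K null, marked=A C I L
Mark K: refs=H, marked=A C I K L
Mark H: refs=I, marked=A C H I K L
Unmarked (collected): B D E F G J

Answer: A C H I K L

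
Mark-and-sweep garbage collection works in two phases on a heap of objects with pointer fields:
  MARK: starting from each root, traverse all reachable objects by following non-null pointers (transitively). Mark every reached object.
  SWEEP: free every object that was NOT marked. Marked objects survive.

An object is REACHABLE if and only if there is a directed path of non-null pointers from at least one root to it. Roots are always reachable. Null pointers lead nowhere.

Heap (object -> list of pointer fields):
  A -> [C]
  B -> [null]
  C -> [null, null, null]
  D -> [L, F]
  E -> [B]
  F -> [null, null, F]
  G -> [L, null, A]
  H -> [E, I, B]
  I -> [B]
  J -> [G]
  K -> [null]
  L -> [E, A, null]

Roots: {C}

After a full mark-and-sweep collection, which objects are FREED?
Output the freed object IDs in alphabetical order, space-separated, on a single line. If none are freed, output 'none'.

Answer: A B D E F G H I J K L

Derivation:
Roots: C
Mark C: refs=null null null, marked=C
Unmarked (collected): A B D E F G H I J K L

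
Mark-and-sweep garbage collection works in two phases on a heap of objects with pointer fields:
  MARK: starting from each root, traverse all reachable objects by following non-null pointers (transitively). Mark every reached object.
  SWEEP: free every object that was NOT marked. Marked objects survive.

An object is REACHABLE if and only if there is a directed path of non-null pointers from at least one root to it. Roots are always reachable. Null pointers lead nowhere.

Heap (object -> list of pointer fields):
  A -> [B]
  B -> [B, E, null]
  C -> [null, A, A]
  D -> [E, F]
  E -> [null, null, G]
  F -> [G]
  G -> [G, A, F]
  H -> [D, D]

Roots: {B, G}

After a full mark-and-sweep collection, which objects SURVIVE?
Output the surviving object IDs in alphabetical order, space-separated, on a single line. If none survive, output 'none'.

Roots: B G
Mark B: refs=B E null, marked=B
Mark G: refs=G A F, marked=B G
Mark E: refs=null null G, marked=B E G
Mark A: refs=B, marked=A B E G
Mark F: refs=G, marked=A B E F G
Unmarked (collected): C D H

Answer: A B E F G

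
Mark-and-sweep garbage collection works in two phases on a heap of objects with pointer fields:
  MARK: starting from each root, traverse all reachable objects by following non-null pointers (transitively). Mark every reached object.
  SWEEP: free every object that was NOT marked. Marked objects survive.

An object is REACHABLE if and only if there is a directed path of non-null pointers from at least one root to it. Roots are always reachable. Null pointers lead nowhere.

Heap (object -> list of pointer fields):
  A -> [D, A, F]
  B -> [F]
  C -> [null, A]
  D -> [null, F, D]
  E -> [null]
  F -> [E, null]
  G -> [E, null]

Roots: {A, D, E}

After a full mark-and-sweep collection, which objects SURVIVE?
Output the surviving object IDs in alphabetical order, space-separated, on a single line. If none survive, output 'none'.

Roots: A D E
Mark A: refs=D A F, marked=A
Mark D: refs=null F D, marked=A D
Mark E: refs=null, marked=A D E
Mark F: refs=E null, marked=A D E F
Unmarked (collected): B C G

Answer: A D E F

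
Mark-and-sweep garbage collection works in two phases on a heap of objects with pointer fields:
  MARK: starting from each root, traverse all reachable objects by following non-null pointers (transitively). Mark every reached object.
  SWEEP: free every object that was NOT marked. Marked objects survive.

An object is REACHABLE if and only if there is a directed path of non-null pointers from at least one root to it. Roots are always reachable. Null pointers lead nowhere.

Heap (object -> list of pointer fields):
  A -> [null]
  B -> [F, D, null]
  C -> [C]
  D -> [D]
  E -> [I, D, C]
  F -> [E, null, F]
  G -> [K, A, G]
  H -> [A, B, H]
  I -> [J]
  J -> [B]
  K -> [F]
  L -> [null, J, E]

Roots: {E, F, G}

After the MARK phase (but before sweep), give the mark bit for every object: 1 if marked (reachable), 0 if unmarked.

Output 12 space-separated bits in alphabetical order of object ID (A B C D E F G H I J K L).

Answer: 1 1 1 1 1 1 1 0 1 1 1 0

Derivation:
Roots: E F G
Mark E: refs=I D C, marked=E
Mark F: refs=E null F, marked=E F
Mark G: refs=K A G, marked=E F G
Mark I: refs=J, marked=E F G I
Mark D: refs=D, marked=D E F G I
Mark C: refs=C, marked=C D E F G I
Mark K: refs=F, marked=C D E F G I K
Mark A: refs=null, marked=A C D E F G I K
Mark J: refs=B, marked=A C D E F G I J K
Mark B: refs=F D null, marked=A B C D E F G I J K
Unmarked (collected): H L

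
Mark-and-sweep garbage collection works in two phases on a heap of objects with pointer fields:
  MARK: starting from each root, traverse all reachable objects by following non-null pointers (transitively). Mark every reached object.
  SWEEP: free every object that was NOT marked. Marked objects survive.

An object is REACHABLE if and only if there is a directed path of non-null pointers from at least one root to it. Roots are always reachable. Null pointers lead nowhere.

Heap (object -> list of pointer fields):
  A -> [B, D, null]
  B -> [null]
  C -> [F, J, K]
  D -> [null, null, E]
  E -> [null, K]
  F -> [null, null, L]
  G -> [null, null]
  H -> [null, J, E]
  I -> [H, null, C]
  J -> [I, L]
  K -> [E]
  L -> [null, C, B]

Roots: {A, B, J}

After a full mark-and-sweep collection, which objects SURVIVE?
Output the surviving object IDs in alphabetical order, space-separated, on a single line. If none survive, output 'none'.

Answer: A B C D E F H I J K L

Derivation:
Roots: A B J
Mark A: refs=B D null, marked=A
Mark B: refs=null, marked=A B
Mark J: refs=I L, marked=A B J
Mark D: refs=null null E, marked=A B D J
Mark I: refs=H null C, marked=A B D I J
Mark L: refs=null C B, marked=A B D I J L
Mark E: refs=null K, marked=A B D E I J L
Mark H: refs=null J E, marked=A B D E H I J L
Mark C: refs=F J K, marked=A B C D E H I J L
Mark K: refs=E, marked=A B C D E H I J K L
Mark F: refs=null null L, marked=A B C D E F H I J K L
Unmarked (collected): G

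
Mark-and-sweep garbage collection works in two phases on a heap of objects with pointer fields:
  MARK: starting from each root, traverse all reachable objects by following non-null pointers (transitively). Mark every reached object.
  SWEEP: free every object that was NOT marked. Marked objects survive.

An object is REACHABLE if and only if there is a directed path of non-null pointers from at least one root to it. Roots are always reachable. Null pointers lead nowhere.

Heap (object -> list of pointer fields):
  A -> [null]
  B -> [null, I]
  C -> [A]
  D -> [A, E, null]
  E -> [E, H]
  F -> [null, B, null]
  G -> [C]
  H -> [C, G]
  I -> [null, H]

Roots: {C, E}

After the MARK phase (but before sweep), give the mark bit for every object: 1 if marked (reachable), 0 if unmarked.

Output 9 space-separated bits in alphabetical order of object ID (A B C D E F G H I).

Roots: C E
Mark C: refs=A, marked=C
Mark E: refs=E H, marked=C E
Mark A: refs=null, marked=A C E
Mark H: refs=C G, marked=A C E H
Mark G: refs=C, marked=A C E G H
Unmarked (collected): B D F I

Answer: 1 0 1 0 1 0 1 1 0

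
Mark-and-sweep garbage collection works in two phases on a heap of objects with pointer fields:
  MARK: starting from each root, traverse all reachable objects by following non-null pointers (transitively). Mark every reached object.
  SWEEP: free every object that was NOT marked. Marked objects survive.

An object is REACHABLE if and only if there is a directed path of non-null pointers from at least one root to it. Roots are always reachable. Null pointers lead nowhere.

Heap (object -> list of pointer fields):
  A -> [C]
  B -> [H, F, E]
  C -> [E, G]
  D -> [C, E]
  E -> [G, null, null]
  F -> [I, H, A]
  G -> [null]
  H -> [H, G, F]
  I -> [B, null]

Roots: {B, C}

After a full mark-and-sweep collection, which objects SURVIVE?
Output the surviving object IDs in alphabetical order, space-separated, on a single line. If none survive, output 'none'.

Answer: A B C E F G H I

Derivation:
Roots: B C
Mark B: refs=H F E, marked=B
Mark C: refs=E G, marked=B C
Mark H: refs=H G F, marked=B C H
Mark F: refs=I H A, marked=B C F H
Mark E: refs=G null null, marked=B C E F H
Mark G: refs=null, marked=B C E F G H
Mark I: refs=B null, marked=B C E F G H I
Mark A: refs=C, marked=A B C E F G H I
Unmarked (collected): D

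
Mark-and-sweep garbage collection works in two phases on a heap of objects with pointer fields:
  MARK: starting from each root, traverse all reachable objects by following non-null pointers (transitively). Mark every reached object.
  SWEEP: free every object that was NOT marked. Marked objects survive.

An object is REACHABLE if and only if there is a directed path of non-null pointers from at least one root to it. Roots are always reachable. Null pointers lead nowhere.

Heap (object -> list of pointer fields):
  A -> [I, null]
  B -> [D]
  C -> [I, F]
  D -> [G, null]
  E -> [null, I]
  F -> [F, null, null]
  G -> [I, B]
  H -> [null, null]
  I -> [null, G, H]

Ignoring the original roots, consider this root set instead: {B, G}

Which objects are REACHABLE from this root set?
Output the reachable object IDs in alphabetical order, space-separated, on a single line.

Roots: B G
Mark B: refs=D, marked=B
Mark G: refs=I B, marked=B G
Mark D: refs=G null, marked=B D G
Mark I: refs=null G H, marked=B D G I
Mark H: refs=null null, marked=B D G H I
Unmarked (collected): A C E F

Answer: B D G H I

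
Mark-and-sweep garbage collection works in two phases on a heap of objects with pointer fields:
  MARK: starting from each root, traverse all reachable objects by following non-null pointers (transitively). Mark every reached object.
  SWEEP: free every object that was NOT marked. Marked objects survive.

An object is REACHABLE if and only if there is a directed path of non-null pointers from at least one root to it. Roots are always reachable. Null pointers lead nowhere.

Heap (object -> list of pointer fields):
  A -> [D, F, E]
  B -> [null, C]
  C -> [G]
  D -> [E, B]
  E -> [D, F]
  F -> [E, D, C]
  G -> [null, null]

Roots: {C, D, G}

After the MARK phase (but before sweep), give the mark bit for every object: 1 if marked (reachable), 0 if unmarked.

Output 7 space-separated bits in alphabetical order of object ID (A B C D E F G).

Roots: C D G
Mark C: refs=G, marked=C
Mark D: refs=E B, marked=C D
Mark G: refs=null null, marked=C D G
Mark E: refs=D F, marked=C D E G
Mark B: refs=null C, marked=B C D E G
Mark F: refs=E D C, marked=B C D E F G
Unmarked (collected): A

Answer: 0 1 1 1 1 1 1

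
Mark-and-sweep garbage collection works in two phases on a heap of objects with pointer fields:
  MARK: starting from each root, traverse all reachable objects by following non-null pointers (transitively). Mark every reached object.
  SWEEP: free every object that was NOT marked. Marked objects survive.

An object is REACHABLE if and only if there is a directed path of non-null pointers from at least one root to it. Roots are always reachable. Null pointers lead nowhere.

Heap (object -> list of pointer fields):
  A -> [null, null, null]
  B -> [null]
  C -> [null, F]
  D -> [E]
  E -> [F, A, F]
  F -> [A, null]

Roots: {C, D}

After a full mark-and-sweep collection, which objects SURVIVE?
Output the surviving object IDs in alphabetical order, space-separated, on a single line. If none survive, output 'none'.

Answer: A C D E F

Derivation:
Roots: C D
Mark C: refs=null F, marked=C
Mark D: refs=E, marked=C D
Mark F: refs=A null, marked=C D F
Mark E: refs=F A F, marked=C D E F
Mark A: refs=null null null, marked=A C D E F
Unmarked (collected): B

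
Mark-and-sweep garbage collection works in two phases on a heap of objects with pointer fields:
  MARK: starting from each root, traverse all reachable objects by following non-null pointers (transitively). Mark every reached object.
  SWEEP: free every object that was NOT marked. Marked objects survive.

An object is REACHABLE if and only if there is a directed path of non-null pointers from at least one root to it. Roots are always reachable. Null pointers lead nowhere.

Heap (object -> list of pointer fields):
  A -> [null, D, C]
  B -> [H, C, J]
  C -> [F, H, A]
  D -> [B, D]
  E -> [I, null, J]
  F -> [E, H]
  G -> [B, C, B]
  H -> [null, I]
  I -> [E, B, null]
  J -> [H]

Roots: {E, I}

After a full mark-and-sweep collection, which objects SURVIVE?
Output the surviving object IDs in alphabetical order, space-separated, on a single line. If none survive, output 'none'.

Answer: A B C D E F H I J

Derivation:
Roots: E I
Mark E: refs=I null J, marked=E
Mark I: refs=E B null, marked=E I
Mark J: refs=H, marked=E I J
Mark B: refs=H C J, marked=B E I J
Mark H: refs=null I, marked=B E H I J
Mark C: refs=F H A, marked=B C E H I J
Mark F: refs=E H, marked=B C E F H I J
Mark A: refs=null D C, marked=A B C E F H I J
Mark D: refs=B D, marked=A B C D E F H I J
Unmarked (collected): G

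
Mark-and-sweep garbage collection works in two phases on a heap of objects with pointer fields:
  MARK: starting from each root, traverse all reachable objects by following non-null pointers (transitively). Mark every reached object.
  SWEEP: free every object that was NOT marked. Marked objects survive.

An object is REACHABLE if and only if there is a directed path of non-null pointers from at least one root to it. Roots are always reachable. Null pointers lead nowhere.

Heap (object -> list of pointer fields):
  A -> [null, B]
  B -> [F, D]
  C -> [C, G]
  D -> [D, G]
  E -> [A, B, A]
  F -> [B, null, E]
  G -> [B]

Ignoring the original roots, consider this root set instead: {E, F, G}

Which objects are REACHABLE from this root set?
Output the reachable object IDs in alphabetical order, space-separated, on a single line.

Answer: A B D E F G

Derivation:
Roots: E F G
Mark E: refs=A B A, marked=E
Mark F: refs=B null E, marked=E F
Mark G: refs=B, marked=E F G
Mark A: refs=null B, marked=A E F G
Mark B: refs=F D, marked=A B E F G
Mark D: refs=D G, marked=A B D E F G
Unmarked (collected): C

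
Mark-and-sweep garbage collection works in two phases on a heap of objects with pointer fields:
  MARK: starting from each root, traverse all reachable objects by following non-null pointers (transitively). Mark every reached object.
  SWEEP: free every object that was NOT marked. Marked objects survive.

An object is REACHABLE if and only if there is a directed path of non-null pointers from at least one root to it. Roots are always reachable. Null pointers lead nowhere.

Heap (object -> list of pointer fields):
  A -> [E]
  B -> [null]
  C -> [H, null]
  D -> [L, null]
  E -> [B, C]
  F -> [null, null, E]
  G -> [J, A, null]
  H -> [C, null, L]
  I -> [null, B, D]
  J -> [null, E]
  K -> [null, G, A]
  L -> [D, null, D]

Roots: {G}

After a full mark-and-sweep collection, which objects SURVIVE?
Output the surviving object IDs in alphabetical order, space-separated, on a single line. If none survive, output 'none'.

Roots: G
Mark G: refs=J A null, marked=G
Mark J: refs=null E, marked=G J
Mark A: refs=E, marked=A G J
Mark E: refs=B C, marked=A E G J
Mark B: refs=null, marked=A B E G J
Mark C: refs=H null, marked=A B C E G J
Mark H: refs=C null L, marked=A B C E G H J
Mark L: refs=D null D, marked=A B C E G H J L
Mark D: refs=L null, marked=A B C D E G H J L
Unmarked (collected): F I K

Answer: A B C D E G H J L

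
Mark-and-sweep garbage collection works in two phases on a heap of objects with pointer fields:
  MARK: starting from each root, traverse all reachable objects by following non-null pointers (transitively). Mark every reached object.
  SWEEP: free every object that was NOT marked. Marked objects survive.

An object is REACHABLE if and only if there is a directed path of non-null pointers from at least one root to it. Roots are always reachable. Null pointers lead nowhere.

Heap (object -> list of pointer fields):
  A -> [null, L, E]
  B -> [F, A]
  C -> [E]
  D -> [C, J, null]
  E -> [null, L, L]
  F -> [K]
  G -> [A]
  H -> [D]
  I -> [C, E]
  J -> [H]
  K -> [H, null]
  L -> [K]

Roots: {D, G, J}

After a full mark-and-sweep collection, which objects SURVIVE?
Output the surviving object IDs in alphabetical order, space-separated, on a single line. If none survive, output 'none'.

Roots: D G J
Mark D: refs=C J null, marked=D
Mark G: refs=A, marked=D G
Mark J: refs=H, marked=D G J
Mark C: refs=E, marked=C D G J
Mark A: refs=null L E, marked=A C D G J
Mark H: refs=D, marked=A C D G H J
Mark E: refs=null L L, marked=A C D E G H J
Mark L: refs=K, marked=A C D E G H J L
Mark K: refs=H null, marked=A C D E G H J K L
Unmarked (collected): B F I

Answer: A C D E G H J K L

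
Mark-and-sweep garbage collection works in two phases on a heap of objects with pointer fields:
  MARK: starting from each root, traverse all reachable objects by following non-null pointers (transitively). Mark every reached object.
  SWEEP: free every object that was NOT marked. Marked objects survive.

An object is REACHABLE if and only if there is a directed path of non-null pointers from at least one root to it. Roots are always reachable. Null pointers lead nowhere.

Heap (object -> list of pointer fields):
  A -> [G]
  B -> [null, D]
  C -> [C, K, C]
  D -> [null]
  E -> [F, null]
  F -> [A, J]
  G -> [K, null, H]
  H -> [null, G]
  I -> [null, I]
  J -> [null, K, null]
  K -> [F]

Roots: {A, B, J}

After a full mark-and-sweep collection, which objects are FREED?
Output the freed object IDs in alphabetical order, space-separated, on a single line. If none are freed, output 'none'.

Roots: A B J
Mark A: refs=G, marked=A
Mark B: refs=null D, marked=A B
Mark J: refs=null K null, marked=A B J
Mark G: refs=K null H, marked=A B G J
Mark D: refs=null, marked=A B D G J
Mark K: refs=F, marked=A B D G J K
Mark H: refs=null G, marked=A B D G H J K
Mark F: refs=A J, marked=A B D F G H J K
Unmarked (collected): C E I

Answer: C E I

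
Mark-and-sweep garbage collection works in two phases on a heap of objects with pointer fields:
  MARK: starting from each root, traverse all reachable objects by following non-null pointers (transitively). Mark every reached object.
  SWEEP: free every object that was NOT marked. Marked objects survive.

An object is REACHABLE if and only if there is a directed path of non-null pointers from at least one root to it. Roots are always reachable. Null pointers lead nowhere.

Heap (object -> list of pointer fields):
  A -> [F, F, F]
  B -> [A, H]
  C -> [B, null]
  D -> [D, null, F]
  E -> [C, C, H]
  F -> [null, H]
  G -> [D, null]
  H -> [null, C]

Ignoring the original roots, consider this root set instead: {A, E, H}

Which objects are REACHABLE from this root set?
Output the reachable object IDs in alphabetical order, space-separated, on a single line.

Answer: A B C E F H

Derivation:
Roots: A E H
Mark A: refs=F F F, marked=A
Mark E: refs=C C H, marked=A E
Mark H: refs=null C, marked=A E H
Mark F: refs=null H, marked=A E F H
Mark C: refs=B null, marked=A C E F H
Mark B: refs=A H, marked=A B C E F H
Unmarked (collected): D G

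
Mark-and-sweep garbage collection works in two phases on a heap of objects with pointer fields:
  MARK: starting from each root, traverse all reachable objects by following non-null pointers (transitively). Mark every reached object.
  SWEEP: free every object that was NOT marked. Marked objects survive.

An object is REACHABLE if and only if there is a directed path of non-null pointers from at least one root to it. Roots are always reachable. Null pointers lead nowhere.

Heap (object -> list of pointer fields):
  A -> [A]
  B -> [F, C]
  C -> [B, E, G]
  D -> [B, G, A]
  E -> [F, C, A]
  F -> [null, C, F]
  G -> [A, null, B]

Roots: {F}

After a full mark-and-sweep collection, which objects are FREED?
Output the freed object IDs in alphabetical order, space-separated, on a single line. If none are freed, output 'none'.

Roots: F
Mark F: refs=null C F, marked=F
Mark C: refs=B E G, marked=C F
Mark B: refs=F C, marked=B C F
Mark E: refs=F C A, marked=B C E F
Mark G: refs=A null B, marked=B C E F G
Mark A: refs=A, marked=A B C E F G
Unmarked (collected): D

Answer: D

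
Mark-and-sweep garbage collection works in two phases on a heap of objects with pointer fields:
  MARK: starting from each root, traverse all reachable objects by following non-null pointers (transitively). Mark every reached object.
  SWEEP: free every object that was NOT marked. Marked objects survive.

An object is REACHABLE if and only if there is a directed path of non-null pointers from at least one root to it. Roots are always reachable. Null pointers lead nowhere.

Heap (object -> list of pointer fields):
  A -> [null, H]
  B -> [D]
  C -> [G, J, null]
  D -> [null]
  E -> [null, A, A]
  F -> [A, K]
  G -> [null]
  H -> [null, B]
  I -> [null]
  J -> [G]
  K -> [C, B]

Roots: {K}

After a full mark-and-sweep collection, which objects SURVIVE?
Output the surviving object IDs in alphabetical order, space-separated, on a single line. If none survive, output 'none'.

Answer: B C D G J K

Derivation:
Roots: K
Mark K: refs=C B, marked=K
Mark C: refs=G J null, marked=C K
Mark B: refs=D, marked=B C K
Mark G: refs=null, marked=B C G K
Mark J: refs=G, marked=B C G J K
Mark D: refs=null, marked=B C D G J K
Unmarked (collected): A E F H I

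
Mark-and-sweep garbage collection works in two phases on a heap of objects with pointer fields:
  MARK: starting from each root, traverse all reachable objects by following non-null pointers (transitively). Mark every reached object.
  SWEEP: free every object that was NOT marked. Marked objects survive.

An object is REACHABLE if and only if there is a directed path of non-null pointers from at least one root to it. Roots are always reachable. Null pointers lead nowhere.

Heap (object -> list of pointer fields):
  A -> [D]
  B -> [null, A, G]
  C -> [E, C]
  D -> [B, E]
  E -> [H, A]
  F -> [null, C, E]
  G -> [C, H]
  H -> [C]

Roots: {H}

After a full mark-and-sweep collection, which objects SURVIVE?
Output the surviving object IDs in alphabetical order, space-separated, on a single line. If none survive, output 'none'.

Roots: H
Mark H: refs=C, marked=H
Mark C: refs=E C, marked=C H
Mark E: refs=H A, marked=C E H
Mark A: refs=D, marked=A C E H
Mark D: refs=B E, marked=A C D E H
Mark B: refs=null A G, marked=A B C D E H
Mark G: refs=C H, marked=A B C D E G H
Unmarked (collected): F

Answer: A B C D E G H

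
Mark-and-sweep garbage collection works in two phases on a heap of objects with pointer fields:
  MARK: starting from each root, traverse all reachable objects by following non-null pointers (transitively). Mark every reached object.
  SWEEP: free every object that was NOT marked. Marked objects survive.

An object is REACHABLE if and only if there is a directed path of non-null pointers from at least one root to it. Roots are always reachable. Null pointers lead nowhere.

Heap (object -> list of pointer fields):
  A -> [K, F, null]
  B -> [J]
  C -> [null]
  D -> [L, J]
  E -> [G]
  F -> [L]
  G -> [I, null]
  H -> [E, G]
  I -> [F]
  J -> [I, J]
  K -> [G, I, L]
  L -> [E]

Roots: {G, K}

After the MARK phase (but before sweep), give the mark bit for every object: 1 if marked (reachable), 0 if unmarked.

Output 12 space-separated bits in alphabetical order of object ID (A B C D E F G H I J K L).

Answer: 0 0 0 0 1 1 1 0 1 0 1 1

Derivation:
Roots: G K
Mark G: refs=I null, marked=G
Mark K: refs=G I L, marked=G K
Mark I: refs=F, marked=G I K
Mark L: refs=E, marked=G I K L
Mark F: refs=L, marked=F G I K L
Mark E: refs=G, marked=E F G I K L
Unmarked (collected): A B C D H J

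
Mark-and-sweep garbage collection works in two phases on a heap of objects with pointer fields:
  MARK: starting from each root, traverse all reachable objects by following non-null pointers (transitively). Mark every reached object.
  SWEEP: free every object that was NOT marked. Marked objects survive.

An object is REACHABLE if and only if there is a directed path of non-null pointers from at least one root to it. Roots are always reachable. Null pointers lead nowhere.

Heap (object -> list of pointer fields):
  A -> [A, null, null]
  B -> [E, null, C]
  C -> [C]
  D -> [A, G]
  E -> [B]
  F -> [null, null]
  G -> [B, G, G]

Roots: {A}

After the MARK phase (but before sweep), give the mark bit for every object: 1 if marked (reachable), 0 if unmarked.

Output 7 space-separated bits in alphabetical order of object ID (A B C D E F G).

Roots: A
Mark A: refs=A null null, marked=A
Unmarked (collected): B C D E F G

Answer: 1 0 0 0 0 0 0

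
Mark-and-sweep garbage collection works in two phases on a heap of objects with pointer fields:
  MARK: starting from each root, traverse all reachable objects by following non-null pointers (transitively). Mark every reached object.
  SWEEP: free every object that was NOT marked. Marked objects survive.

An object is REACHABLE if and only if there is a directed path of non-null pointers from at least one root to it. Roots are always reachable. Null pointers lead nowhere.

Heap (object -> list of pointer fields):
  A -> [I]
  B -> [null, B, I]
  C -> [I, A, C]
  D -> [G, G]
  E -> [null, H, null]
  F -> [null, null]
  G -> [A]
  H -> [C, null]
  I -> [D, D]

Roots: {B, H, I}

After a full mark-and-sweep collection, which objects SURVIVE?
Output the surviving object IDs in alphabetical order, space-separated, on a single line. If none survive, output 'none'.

Roots: B H I
Mark B: refs=null B I, marked=B
Mark H: refs=C null, marked=B H
Mark I: refs=D D, marked=B H I
Mark C: refs=I A C, marked=B C H I
Mark D: refs=G G, marked=B C D H I
Mark A: refs=I, marked=A B C D H I
Mark G: refs=A, marked=A B C D G H I
Unmarked (collected): E F

Answer: A B C D G H I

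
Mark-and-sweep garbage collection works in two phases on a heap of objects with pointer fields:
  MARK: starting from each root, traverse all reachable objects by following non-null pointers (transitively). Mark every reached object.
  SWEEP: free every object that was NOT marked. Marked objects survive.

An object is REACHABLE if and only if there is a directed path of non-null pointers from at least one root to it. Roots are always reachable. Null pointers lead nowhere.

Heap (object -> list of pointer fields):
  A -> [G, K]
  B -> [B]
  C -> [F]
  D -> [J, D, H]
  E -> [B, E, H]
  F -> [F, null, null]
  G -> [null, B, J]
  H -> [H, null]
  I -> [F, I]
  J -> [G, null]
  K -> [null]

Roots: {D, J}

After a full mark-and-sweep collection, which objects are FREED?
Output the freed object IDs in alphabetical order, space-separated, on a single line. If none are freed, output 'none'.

Answer: A C E F I K

Derivation:
Roots: D J
Mark D: refs=J D H, marked=D
Mark J: refs=G null, marked=D J
Mark H: refs=H null, marked=D H J
Mark G: refs=null B J, marked=D G H J
Mark B: refs=B, marked=B D G H J
Unmarked (collected): A C E F I K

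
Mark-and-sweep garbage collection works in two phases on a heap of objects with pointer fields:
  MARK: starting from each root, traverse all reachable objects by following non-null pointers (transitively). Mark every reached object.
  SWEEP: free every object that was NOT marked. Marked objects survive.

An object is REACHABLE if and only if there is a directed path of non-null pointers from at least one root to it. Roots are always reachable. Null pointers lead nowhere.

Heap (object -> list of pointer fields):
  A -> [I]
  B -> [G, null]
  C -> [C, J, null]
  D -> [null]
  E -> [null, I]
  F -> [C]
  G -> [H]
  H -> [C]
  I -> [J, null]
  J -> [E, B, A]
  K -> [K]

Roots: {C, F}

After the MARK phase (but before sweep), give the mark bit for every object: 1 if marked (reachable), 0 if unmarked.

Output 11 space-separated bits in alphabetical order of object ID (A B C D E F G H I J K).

Roots: C F
Mark C: refs=C J null, marked=C
Mark F: refs=C, marked=C F
Mark J: refs=E B A, marked=C F J
Mark E: refs=null I, marked=C E F J
Mark B: refs=G null, marked=B C E F J
Mark A: refs=I, marked=A B C E F J
Mark I: refs=J null, marked=A B C E F I J
Mark G: refs=H, marked=A B C E F G I J
Mark H: refs=C, marked=A B C E F G H I J
Unmarked (collected): D K

Answer: 1 1 1 0 1 1 1 1 1 1 0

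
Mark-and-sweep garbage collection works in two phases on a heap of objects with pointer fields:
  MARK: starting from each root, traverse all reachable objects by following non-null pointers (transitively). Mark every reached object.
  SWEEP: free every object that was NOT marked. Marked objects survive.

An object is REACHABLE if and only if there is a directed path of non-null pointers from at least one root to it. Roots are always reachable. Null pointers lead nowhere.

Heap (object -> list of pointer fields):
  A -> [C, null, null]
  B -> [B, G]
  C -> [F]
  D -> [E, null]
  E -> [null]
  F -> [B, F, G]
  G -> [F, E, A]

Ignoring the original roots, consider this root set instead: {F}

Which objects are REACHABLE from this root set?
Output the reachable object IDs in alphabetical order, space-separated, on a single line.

Roots: F
Mark F: refs=B F G, marked=F
Mark B: refs=B G, marked=B F
Mark G: refs=F E A, marked=B F G
Mark E: refs=null, marked=B E F G
Mark A: refs=C null null, marked=A B E F G
Mark C: refs=F, marked=A B C E F G
Unmarked (collected): D

Answer: A B C E F G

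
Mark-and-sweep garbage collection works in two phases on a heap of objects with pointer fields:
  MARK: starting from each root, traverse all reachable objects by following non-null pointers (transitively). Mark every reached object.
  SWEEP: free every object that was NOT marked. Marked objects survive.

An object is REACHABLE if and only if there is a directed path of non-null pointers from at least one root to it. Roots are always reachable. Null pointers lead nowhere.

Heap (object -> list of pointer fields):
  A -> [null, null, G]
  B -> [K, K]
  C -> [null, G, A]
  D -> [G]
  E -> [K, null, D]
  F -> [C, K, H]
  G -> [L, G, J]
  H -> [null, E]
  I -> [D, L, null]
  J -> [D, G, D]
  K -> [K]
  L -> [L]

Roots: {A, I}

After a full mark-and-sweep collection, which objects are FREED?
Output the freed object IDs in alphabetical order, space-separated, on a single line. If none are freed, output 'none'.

Roots: A I
Mark A: refs=null null G, marked=A
Mark I: refs=D L null, marked=A I
Mark G: refs=L G J, marked=A G I
Mark D: refs=G, marked=A D G I
Mark L: refs=L, marked=A D G I L
Mark J: refs=D G D, marked=A D G I J L
Unmarked (collected): B C E F H K

Answer: B C E F H K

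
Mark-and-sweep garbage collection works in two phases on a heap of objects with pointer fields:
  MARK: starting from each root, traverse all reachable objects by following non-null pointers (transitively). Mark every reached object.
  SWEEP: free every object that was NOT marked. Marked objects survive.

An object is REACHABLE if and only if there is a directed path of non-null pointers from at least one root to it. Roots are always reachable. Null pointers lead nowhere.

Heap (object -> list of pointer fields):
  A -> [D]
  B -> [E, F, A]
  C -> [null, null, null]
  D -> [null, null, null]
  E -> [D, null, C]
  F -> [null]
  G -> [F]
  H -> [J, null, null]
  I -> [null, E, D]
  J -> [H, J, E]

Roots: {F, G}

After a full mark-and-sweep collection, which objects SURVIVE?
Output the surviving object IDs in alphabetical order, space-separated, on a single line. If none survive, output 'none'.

Answer: F G

Derivation:
Roots: F G
Mark F: refs=null, marked=F
Mark G: refs=F, marked=F G
Unmarked (collected): A B C D E H I J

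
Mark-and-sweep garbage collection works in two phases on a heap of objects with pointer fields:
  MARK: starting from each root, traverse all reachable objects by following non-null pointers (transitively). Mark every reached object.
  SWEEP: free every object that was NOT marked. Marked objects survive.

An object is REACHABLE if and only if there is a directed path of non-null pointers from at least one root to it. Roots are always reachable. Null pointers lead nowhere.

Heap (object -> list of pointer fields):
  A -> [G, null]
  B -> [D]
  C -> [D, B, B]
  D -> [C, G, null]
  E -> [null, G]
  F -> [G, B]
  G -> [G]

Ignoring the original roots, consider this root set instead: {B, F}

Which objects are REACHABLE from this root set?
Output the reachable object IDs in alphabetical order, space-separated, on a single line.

Roots: B F
Mark B: refs=D, marked=B
Mark F: refs=G B, marked=B F
Mark D: refs=C G null, marked=B D F
Mark G: refs=G, marked=B D F G
Mark C: refs=D B B, marked=B C D F G
Unmarked (collected): A E

Answer: B C D F G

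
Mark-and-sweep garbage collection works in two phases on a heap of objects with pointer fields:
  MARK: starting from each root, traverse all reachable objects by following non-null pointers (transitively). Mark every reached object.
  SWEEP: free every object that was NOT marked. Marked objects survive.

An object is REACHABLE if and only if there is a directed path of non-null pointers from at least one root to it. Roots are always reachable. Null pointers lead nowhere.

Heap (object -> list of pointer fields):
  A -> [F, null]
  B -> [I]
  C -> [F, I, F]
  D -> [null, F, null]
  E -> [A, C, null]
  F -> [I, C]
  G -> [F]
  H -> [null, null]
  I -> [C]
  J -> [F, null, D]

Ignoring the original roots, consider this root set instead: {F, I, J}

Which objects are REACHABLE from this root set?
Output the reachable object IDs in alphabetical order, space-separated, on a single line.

Answer: C D F I J

Derivation:
Roots: F I J
Mark F: refs=I C, marked=F
Mark I: refs=C, marked=F I
Mark J: refs=F null D, marked=F I J
Mark C: refs=F I F, marked=C F I J
Mark D: refs=null F null, marked=C D F I J
Unmarked (collected): A B E G H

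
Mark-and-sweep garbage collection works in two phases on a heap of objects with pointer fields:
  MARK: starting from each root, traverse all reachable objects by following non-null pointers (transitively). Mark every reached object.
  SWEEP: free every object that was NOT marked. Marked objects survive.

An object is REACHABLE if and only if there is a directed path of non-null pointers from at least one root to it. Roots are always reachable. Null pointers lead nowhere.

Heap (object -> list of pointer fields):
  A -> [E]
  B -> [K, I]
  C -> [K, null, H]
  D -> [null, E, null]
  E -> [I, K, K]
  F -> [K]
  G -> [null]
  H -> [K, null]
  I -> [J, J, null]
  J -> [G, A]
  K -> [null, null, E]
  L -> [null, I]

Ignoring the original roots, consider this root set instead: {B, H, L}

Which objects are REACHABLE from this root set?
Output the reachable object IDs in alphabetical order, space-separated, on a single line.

Answer: A B E G H I J K L

Derivation:
Roots: B H L
Mark B: refs=K I, marked=B
Mark H: refs=K null, marked=B H
Mark L: refs=null I, marked=B H L
Mark K: refs=null null E, marked=B H K L
Mark I: refs=J J null, marked=B H I K L
Mark E: refs=I K K, marked=B E H I K L
Mark J: refs=G A, marked=B E H I J K L
Mark G: refs=null, marked=B E G H I J K L
Mark A: refs=E, marked=A B E G H I J K L
Unmarked (collected): C D F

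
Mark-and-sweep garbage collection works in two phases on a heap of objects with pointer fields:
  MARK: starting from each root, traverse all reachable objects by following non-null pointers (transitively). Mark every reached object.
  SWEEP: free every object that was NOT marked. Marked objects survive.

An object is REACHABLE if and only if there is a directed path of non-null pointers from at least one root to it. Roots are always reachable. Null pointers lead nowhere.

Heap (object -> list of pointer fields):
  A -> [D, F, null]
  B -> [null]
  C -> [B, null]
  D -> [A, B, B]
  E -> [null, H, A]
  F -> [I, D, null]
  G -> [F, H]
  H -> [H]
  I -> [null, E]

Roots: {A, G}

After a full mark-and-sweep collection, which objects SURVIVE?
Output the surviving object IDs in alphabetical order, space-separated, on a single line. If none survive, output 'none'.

Roots: A G
Mark A: refs=D F null, marked=A
Mark G: refs=F H, marked=A G
Mark D: refs=A B B, marked=A D G
Mark F: refs=I D null, marked=A D F G
Mark H: refs=H, marked=A D F G H
Mark B: refs=null, marked=A B D F G H
Mark I: refs=null E, marked=A B D F G H I
Mark E: refs=null H A, marked=A B D E F G H I
Unmarked (collected): C

Answer: A B D E F G H I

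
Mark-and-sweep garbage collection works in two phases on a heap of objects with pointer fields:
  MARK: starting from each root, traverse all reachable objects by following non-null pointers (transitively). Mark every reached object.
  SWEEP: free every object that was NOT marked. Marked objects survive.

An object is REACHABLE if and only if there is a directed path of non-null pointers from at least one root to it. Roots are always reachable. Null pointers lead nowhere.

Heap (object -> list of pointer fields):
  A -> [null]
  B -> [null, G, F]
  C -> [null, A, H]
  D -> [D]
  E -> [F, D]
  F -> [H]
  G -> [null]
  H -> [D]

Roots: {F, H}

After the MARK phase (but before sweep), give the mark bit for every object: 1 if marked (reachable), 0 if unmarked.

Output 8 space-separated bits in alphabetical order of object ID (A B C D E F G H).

Roots: F H
Mark F: refs=H, marked=F
Mark H: refs=D, marked=F H
Mark D: refs=D, marked=D F H
Unmarked (collected): A B C E G

Answer: 0 0 0 1 0 1 0 1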